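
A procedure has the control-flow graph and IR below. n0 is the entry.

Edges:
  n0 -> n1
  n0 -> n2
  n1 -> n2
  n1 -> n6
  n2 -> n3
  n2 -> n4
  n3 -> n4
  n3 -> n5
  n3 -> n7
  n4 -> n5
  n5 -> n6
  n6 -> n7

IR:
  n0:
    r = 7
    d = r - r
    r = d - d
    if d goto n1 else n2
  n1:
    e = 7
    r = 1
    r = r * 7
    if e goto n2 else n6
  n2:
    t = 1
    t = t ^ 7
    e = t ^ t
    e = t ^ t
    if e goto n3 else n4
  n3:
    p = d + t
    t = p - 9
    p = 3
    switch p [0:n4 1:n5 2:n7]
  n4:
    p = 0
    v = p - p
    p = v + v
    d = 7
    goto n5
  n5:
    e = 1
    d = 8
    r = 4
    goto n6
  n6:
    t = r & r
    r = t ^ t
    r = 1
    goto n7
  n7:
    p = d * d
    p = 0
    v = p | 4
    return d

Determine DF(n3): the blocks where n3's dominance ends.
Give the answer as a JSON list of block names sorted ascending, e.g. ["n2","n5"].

Answer: ["n4", "n5", "n7"]

Derivation:
idom tree: n1←n0 n2←n0 n3←n2 n4←n2 n5←n2 n6←n0 n7←n0
Join-block Dom:
  n2: preds {n0,n1}: {n0} ∩ {n0,n1} = {n0}; idom=n0
  n4: preds {n2,n3}: {n0,n2} ∩ {n0,n2,n3} = {n0,n2}; idom=n2
  n5: preds {n3,n4}: {n0,n2,n3} ∩ {n0,n2,n4} = {n0,n2}; idom=n2
  n6: preds {n1,n5}: {n0,n1} ∩ {n0,n2,n5} = {n0}; idom=n0
  n7: preds {n3,n6}: {n0,n2,n3} ∩ {n0,n6} = {n0}; idom=n0

Frontier:
  n2←n0: walk · to n0
  n2←n1: walk n1 to n0
  n4←n2: walk · to n2
  n4←n3: walk n3 to n2
  n5←n3: walk n3 to n2
  n5←n4: walk n4 to n2
  n6←n1: walk n1 to n0
  n6←n5: walk n5→n2 to n0
  n7←n3: walk n3→n2 to n0
  n7←n6: walk n6 to n0
  n0 → ∅
  n1 → {n2,n6}
  n2 → {n6,n7}
  n3 → {n4,n5,n7}
  n4 → {n5}
  n5 → {n6}
  n6 → {n7}
  n7 → ∅

DF(n3) = ["n4", "n5", "n7"]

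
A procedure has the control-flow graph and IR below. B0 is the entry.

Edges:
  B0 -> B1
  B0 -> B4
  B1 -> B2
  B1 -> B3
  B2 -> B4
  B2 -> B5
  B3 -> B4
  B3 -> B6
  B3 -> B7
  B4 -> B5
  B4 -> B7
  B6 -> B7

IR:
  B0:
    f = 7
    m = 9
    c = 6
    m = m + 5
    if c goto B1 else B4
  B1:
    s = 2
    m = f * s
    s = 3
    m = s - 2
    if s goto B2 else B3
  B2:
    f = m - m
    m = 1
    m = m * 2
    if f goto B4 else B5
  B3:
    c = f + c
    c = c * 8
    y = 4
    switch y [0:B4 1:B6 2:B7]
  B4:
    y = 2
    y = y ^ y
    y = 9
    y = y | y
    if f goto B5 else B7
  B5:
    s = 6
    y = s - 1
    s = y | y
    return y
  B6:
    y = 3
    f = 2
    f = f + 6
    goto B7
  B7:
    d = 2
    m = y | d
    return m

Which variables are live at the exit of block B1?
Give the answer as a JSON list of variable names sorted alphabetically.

Block summaries:
  B0: def={c,f,m} ue=∅
  B1: def={m,s} ue={f}
  B2: def={f,m} ue={m}
  B3: def={c,y} ue={c,f}
  B4: def={y} ue={f}
  B5: def={s,y} ue=∅
  B6: def={f,y} ue=∅
  B7: def={d,m} ue={y}

Liveness:
  B0 li=∅ lo={c,f}
  B1 li={c,f} lo={c,f,m}
  B2 li={m} lo={f}
  B3 li={c,f} lo={f,y}
  B4 li={f} lo={y}
  B5 li=∅ lo=∅
  B6 li=∅ lo={y}
  B7 li={y} lo=∅

live-out(B1) = ["c", "f", "m"]

Answer: ["c", "f", "m"]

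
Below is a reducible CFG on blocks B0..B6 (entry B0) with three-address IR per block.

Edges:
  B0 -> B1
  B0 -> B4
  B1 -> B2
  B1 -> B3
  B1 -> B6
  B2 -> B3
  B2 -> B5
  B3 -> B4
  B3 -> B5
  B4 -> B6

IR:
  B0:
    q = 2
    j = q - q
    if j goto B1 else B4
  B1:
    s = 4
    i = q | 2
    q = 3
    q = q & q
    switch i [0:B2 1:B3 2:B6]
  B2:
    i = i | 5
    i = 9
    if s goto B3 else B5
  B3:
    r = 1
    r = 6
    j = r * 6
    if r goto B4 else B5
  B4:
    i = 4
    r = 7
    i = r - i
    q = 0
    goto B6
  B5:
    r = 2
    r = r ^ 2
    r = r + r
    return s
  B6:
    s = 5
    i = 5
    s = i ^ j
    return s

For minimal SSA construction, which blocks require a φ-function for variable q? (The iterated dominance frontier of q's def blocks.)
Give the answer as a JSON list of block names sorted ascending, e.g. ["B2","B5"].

idom tree: B1←B0 B2←B1 B3←B1 B4←B0 B5←B1 B6←B0
Dom at joins:
  B3: preds {B1,B2}: {B0,B1} ∩ {B0,B1,B2} = {B0,B1}; idom=B1
  B4: preds {B0,B3}: {B0} ∩ {B0,B1,B3} = {B0}; idom=B0
  B5: preds {B2,B3}: {B0,B1,B2} ∩ {B0,B1,B3} = {B0,B1}; idom=B1
  B6: preds {B1,B4}: {B0,B1} ∩ {B0,B4} = {B0}; idom=B0

DF derivation:
  B3←B1: walk · to B1
  B3←B2: walk B2 to B1
  B4←B0: walk · to B0
  B4←B3: walk B3→B1 to B0
  B5←B2: walk B2 to B1
  B5←B3: walk B3 to B1
  B6←B1: walk B1 to B0
  B6←B4: walk B4 to B0
  B0: DF=∅
  B1: DF={B4,B6}
  B2: DF={B3,B5}
  B3: DF={B4,B5}
  B4: DF={B6}
  B5: DF=∅
  B6: DF=∅

φ for q: defs {B0,B1,B4}
  DF⁺ = {B4,B6}

Answer: ["B4", "B6"]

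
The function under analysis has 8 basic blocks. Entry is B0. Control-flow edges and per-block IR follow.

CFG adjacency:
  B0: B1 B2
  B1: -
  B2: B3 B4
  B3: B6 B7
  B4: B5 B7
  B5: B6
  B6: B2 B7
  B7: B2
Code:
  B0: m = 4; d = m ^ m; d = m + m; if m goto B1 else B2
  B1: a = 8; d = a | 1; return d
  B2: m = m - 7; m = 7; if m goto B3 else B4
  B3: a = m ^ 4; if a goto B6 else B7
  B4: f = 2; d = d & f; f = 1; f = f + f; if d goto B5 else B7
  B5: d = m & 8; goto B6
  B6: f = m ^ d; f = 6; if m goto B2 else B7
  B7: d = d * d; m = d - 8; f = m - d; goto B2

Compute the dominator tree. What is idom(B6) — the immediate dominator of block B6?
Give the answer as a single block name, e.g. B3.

Answer: B2

Working:
idom tree: B1←B0 B2←B0 B3←B2 B4←B2 B5←B4 B6←B2 B7←B2
Dom∩ at merges:
  B2: preds {B0,B6,B7}: {B0} ∩ {B0,B2,B6} ∩ {B0,B2,B7} = {B0}; idom=B0
  B6: preds {B3,B5}: {B0,B2,B3} ∩ {B0,B2,B4,B5} = {B0,B2}; idom=B2
  B7: preds {B3,B4,B6}: {B0,B2,B3} ∩ {B0,B2,B4} ∩ {B0,B2,B6} = {B0,B2}; idom=B2

idom(B6) = B2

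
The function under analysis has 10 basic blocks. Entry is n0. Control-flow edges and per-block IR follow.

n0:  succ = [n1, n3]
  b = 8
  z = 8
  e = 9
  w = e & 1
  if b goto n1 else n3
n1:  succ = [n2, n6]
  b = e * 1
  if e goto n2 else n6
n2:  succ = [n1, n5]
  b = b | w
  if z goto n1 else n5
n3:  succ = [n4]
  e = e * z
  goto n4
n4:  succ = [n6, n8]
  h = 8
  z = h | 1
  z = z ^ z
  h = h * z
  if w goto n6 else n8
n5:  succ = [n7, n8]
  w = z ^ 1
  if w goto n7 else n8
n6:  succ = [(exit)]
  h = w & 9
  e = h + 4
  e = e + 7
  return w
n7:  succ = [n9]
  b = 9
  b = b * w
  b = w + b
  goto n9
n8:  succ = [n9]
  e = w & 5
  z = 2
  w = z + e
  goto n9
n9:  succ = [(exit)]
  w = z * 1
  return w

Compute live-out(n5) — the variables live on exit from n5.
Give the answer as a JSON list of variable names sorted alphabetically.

Answer: ["w", "z"]

Derivation:
Block summaries:
  n0: def={b,e,w,z} ue=∅
  n1: def={b} ue={e}
  n2: def={b} ue={b,w,z}
  n3: def={e} ue={e,z}
  n4: def={h,z} ue={w}
  n5: def={w} ue={z}
  n6: def={e,h} ue={w}
  n7: def={b} ue={w}
  n8: def={e,w,z} ue={w}
  n9: def={w} ue={z}

Liveness:
  n0: in=∅ out={e,w,z}
  n1: in={e,w,z} out={b,e,w,z}
  n2: in={b,e,w,z} out={e,w,z}
  n3: in={e,w,z} out={w}
  n4: in={w} out={w}
  n5: in={z} out={w,z}
  n6: in={w} out=∅
  n7: in={w,z} out={z}
  n8: in={w} out={z}
  n9: in={z} out=∅

live-out(n5) = ["w", "z"]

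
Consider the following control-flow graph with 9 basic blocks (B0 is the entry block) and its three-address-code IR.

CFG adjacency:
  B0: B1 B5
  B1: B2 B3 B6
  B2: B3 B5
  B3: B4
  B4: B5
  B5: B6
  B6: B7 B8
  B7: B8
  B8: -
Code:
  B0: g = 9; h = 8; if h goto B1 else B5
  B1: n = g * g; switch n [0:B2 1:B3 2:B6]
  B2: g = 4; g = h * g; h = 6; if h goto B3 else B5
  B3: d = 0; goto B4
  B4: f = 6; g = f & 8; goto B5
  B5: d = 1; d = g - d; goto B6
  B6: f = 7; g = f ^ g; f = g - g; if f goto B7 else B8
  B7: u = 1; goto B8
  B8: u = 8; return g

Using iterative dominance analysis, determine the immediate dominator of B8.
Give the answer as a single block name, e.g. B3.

Answer: B6

Derivation:
idom tree: B1←B0 B2←B1 B3←B1 B4←B3 B5←B0 B6←B0 B7←B6 B8←B6
Dom at joins:
  B3: preds {B1,B2}: {B0,B1} ∩ {B0,B1,B2} = {B0,B1}; idom=B1
  B5: preds {B0,B2,B4}: {B0} ∩ {B0,B1,B2} ∩ {B0,B1,B3,B4} = {B0}; idom=B0
  B6: preds {B1,B5}: {B0,B1} ∩ {B0,B5} = {B0}; idom=B0
  B8: preds {B6,B7}: {B0,B6} ∩ {B0,B6,B7} = {B0,B6}; idom=B6

idom(B8) = B6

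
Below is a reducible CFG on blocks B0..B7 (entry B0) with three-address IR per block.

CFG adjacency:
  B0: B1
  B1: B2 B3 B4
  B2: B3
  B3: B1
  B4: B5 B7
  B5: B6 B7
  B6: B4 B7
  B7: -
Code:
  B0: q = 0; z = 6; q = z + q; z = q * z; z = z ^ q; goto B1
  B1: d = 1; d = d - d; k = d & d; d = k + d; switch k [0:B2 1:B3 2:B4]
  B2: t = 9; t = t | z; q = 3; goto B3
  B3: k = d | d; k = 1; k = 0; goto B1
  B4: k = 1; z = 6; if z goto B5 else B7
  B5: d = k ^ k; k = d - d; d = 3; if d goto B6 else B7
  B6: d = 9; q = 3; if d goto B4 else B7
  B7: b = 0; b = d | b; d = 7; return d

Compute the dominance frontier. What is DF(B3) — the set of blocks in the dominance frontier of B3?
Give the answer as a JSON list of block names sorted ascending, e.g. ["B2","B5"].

Answer: ["B1"]

Derivation:
idom tree: B1←B0 B2←B1 B3←B1 B4←B1 B5←B4 B6←B5 B7←B4
Join-block Dom:
  B1: preds {B0,B3}: {B0} ∩ {B0,B1,B3} = {B0}; idom=B0
  B3: preds {B1,B2}: {B0,B1} ∩ {B0,B1,B2} = {B0,B1}; idom=B1
  B4: preds {B1,B6}: {B0,B1} ∩ {B0,B1,B4,B5,B6} = {B0,B1}; idom=B1
  B7: preds {B4,B5,B6}: {B0,B1,B4} ∩ {B0,B1,B4,B5} ∩ {B0,B1,B4,B5,B6} = {B0,B1,B4}; idom=B4

DF walk-up:
  join B1 pred B0: · stop@B0
  join B1 pred B3: B3→B1 stop@B0
  join B3 pred B1: · stop@B1
  join B3 pred B2: B2 stop@B1
  join B4 pred B1: · stop@B1
  join B4 pred B6: B6→B5→B4 stop@B1
  join B7 pred B4: · stop@B4
  join B7 pred B5: B5 stop@B4
  join B7 pred B6: B6→B5 stop@B4
  B0: DF=∅
  B1: DF={B1}
  B2: DF={B3}
  B3: DF={B1}
  B4: DF={B4}
  B5: DF={B4,B7}
  B6: DF={B4,B7}
  B7: DF=∅

DF(B3) = ["B1"]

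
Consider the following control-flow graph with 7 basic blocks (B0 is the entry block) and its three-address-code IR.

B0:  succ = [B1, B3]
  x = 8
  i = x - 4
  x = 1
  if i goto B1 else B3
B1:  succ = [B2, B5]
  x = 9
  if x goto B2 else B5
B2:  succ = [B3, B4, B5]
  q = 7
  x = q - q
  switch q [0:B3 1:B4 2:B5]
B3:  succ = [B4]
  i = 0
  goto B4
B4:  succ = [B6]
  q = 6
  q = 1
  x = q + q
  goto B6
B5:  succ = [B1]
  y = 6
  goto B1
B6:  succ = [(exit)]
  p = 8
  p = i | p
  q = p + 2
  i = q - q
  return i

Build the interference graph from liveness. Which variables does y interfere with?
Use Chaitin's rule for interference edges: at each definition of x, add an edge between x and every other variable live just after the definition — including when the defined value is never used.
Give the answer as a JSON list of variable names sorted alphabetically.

def/use:
  B0: def={i,x} ue=∅
  B1: def={x} ue=∅
  B2: def={q,x} ue=∅
  B3: def={i} ue=∅
  B4: def={q,x} ue=∅
  B5: def={y} ue=∅
  B6: def={i,p,q} ue={i}

Liveness:
  B0 li=∅ lo={i}
  B1 li={i} lo={i}
  B2 li={i} lo={i}
  B3 li=∅ lo={i}
  B4 li={i} lo={i}
  B5 li={i} lo={i}
  B6 li={i} lo=∅

Interference:
  i: {p,q,x,y}
  p: {i}
  q: {i,x}
  x: {i,q}
  y: {i}

N(y) = ["i"]

Answer: ["i"]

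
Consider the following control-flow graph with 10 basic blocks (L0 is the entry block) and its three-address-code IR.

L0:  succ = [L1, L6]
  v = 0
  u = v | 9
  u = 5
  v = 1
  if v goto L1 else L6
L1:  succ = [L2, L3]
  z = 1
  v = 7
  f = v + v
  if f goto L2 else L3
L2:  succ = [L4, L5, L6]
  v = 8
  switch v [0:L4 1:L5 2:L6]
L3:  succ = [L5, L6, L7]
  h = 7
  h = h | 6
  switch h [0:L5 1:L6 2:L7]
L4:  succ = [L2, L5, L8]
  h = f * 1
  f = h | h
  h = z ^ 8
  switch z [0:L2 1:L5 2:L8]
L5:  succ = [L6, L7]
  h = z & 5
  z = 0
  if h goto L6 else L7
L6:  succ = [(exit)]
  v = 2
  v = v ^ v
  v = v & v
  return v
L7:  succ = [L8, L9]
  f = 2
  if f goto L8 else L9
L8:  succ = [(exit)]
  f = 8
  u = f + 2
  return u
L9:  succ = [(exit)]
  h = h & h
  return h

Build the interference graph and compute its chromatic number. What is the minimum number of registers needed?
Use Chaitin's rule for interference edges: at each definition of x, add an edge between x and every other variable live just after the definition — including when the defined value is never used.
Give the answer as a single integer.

Answer: 3

Analysis:
Per-block:
  L0: {u,v} / ∅
  L1: {f,v,z} / ∅
  L2: {v} / ∅
  L3: {h} / ∅
  L4: {f,h} / {f,z}
  L5: {h,z} / {z}
  L6: {v} / ∅
  L7: {f} / ∅
  L8: {f,u} / ∅
  L9: {h} / {h}

Live sets:
  live L0: ∅→∅
  live L1: ∅→{f,z}
  live L2: {f,z}→{f,z}
  live L3: {z}→{h,z}
  live L4: {f,z}→{f,z}
  live L5: {z}→{h}
  live L6: ∅→∅
  live L7: {h}→{h}
  live L8: ∅→∅
  live L9: {h}→∅

Interfere edges:
  f: {h,v,z}
  h: {f,z}
  u: ∅
  v: {f,z}
  z: {f,h,v}

Registers:
  clique {f,h,z} ⇒ need ≥ 3
  assign f→r0 h→r2 u→r0 v→r2 z→r1 — no edge inside a register ⇒ χ ≤ 3
  χ = 3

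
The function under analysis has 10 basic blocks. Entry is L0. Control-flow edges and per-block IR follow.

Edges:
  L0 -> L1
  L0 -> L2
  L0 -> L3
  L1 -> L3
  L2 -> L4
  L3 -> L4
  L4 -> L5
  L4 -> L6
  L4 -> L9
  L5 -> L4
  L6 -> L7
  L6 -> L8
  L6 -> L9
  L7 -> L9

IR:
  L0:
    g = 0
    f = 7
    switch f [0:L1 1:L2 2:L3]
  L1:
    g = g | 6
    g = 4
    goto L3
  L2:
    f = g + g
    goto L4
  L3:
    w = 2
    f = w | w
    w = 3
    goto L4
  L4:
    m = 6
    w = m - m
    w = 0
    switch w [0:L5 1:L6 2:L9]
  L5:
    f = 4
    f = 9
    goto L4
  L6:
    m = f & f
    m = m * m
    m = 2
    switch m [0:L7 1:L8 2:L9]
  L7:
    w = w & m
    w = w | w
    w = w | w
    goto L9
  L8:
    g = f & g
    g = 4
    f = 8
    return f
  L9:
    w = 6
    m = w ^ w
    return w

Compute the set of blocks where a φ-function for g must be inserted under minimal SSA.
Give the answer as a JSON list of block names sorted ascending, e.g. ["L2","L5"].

idom tree: L1←L0 L2←L0 L3←L0 L4←L0 L5←L4 L6←L4 L7←L6 L8←L6 L9←L4
Join-block Dom:
  L3: preds {L0,L1}: {L0} ∩ {L0,L1} = {L0}; idom=L0
  L4: preds {L2,L3,L5}: {L0,L2} ∩ {L0,L3} ∩ {L0,L4,L5} = {L0}; idom=L0
  L9: preds {L4,L6,L7}: {L0,L4} ∩ {L0,L4,L6} ∩ {L0,L4,L6,L7} = {L0,L4}; idom=L4

DF derivation:
  L3←L0: walk · to L0
  L3←L1: walk L1 to L0
  L4←L2: walk L2 to L0
  L4←L3: walk L3 to L0
  L4←L5: walk L5→L4 to L0
  L9←L4: walk · to L4
  L9←L6: walk L6 to L4
  L9←L7: walk L7→L6 to L4
  L0 → ∅
  L1 → {L3}
  L2 → {L4}
  L3 → {L4}
  L4 → {L4}
  L5 → {L4}
  L6 → {L9}
  L7 → {L9}
  L8 → ∅
  L9 → ∅

φ for g: defs {L0,L1,L8}
  DF⁺ = {L3,L4}

Answer: ["L3", "L4"]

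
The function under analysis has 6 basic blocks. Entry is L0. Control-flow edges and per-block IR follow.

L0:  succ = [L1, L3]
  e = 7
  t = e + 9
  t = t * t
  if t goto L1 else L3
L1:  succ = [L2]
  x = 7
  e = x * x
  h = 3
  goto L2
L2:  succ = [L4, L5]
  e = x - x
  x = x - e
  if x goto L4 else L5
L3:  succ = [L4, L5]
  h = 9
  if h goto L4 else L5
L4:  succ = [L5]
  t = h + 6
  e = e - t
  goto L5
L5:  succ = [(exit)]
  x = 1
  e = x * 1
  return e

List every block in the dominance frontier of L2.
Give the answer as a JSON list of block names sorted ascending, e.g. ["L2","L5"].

idom tree: L1←L0 L2←L1 L3←L0 L4←L0 L5←L0
Dom∩ at merges:
  L4: preds {L2,L3}: {L0,L1,L2} ∩ {L0,L3} = {L0}; idom=L0
  L5: preds {L2,L3,L4}: {L0,L1,L2} ∩ {L0,L3} ∩ {L0,L4} = {L0}; idom=L0

DF walk-up:
  join L4 pred L2: L2→L1 stop@L0
  join L4 pred L3: L3 stop@L0
  join L5 pred L2: L2→L1 stop@L0
  join L5 pred L3: L3 stop@L0
  join L5 pred L4: L4 stop@L0
  L0: DF=∅
  L1: DF={L4,L5}
  L2: DF={L4,L5}
  L3: DF={L4,L5}
  L4: DF={L5}
  L5: DF=∅

DF(L2) = ["L4", "L5"]

Answer: ["L4", "L5"]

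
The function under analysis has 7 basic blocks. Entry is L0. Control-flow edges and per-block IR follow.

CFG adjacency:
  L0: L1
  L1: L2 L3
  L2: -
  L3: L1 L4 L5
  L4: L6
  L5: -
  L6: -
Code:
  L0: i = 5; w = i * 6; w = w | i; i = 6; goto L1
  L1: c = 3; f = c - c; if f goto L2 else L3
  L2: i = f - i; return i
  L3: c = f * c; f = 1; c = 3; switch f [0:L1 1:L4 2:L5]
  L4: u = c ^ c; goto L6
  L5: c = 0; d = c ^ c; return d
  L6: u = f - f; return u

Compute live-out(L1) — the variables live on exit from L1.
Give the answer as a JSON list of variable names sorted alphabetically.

Answer: ["c", "f", "i"]

Working:
Per-block:
  L0 def {i,w} use ∅
  L1 def {c,f} use ∅
  L2 def {i} use {f,i}
  L3 def {c,f} use {c,f}
  L4 def {u} use {c}
  L5 def {c,d} use ∅
  L6 def {u} use {f}

Backward fixpoint:
  L0: in=∅ out={i}
  L1: in={i} out={c,f,i}
  L2: in={f,i} out=∅
  L3: in={c,f,i} out={c,f,i}
  L4: in={c,f} out={f}
  L5: in=∅ out=∅
  L6: in={f} out=∅

live-out(L1) = ["c", "f", "i"]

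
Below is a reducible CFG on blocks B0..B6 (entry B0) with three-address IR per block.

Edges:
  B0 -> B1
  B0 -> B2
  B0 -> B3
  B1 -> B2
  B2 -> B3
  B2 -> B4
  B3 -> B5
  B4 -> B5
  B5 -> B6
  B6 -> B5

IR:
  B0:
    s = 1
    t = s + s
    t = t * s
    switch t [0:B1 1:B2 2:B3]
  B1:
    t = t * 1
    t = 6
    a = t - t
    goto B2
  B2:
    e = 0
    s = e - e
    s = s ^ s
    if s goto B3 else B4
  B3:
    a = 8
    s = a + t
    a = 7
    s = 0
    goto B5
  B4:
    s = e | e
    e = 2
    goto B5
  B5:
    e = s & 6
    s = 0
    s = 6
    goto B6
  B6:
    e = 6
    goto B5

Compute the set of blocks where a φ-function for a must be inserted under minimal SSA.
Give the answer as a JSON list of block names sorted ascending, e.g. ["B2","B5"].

Answer: ["B2", "B3", "B5"]

Working:
idom tree: B1←B0 B2←B0 B3←B0 B4←B2 B5←B0 B6←B5
Join-block Dom:
  B2: preds {B0,B1}: {B0} ∩ {B0,B1} = {B0}; idom=B0
  B3: preds {B0,B2}: {B0} ∩ {B0,B2} = {B0}; idom=B0
  B5: preds {B3,B4,B6}: {B0,B3} ∩ {B0,B2,B4} ∩ {B0,B5,B6} = {B0}; idom=B0

DF walk-up:
  join B2 pred B0: · stop@B0
  join B2 pred B1: B1 stop@B0
  join B3 pred B0: · stop@B0
  join B3 pred B2: B2 stop@B0
  join B5 pred B3: B3 stop@B0
  join B5 pred B4: B4→B2 stop@B0
  join B5 pred B6: B6→B5 stop@B0
  DF(B0)=∅
  DF(B1)={B2}
  DF(B2)={B3,B5}
  DF(B3)={B5}
  DF(B4)={B5}
  DF(B5)={B5}
  DF(B6)={B5}

φ for a: defs {B1,B3}
  DF⁺ = {B2,B3,B5}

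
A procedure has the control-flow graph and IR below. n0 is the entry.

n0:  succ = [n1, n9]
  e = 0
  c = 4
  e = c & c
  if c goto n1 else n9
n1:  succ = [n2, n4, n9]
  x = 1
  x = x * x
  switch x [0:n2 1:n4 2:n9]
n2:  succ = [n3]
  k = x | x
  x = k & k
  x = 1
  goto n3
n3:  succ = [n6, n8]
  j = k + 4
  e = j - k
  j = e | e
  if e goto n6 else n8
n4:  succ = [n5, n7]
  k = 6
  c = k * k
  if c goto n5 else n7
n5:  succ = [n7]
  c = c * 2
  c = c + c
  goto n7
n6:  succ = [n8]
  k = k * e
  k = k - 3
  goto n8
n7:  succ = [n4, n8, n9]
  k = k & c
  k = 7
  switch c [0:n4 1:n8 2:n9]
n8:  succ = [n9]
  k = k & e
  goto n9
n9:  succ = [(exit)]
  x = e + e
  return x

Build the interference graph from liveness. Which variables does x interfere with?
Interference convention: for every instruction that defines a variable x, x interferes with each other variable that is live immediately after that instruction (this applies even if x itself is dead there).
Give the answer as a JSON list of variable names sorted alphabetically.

Answer: ["e", "k"]

Working:
Block summaries:
  n0 def {c,e} use ∅
  n1 def {x} use ∅
  n2 def {k,x} use {x}
  n3 def {e,j} use {k}
  n4 def {c,k} use ∅
  n5 def {c} use {c}
  n6 def {k} use {e,k}
  n7 def {k} use {c,k}
  n8 def {k} use {e,k}
  n9 def {x} use {e}

Backward fixpoint:
  n0: in=∅ out={e}
  n1: in={e} out={e,x}
  n2: in={x} out={k}
  n3: in={k} out={e,k}
  n4: in={e} out={c,e,k}
  n5: in={c,e,k} out={c,e,k}
  n6: in={e,k} out={e,k}
  n7: in={c,e,k} out={e,k}
  n8: in={e,k} out={e}
  n9: in={e} out=∅

Interfere edges:
  c: {e,k}
  e: {c,j,k,x}
  j: {e,k}
  k: {c,e,j,x}
  x: {e,k}

N(x) = ["e", "k"]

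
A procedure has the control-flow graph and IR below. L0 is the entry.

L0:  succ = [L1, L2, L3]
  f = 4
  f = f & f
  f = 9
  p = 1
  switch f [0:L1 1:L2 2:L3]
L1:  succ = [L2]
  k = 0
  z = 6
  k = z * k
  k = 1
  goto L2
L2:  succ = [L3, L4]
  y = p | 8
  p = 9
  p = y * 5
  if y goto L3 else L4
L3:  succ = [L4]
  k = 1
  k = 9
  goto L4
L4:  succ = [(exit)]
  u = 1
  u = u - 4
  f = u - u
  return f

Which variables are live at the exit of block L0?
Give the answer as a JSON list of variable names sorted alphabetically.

Per-block:
  L0 def {f,p} use ∅
  L1 def {k,z} use ∅
  L2 def {p,y} use {p}
  L3 def {k} use ∅
  L4 def {f,u} use ∅

Liveness:
  L0: in=∅ out={p}
  L1: in={p} out={p}
  L2: in={p} out=∅
  L3: in=∅ out=∅
  L4: in=∅ out=∅

live-out(L0) = ["p"]

Answer: ["p"]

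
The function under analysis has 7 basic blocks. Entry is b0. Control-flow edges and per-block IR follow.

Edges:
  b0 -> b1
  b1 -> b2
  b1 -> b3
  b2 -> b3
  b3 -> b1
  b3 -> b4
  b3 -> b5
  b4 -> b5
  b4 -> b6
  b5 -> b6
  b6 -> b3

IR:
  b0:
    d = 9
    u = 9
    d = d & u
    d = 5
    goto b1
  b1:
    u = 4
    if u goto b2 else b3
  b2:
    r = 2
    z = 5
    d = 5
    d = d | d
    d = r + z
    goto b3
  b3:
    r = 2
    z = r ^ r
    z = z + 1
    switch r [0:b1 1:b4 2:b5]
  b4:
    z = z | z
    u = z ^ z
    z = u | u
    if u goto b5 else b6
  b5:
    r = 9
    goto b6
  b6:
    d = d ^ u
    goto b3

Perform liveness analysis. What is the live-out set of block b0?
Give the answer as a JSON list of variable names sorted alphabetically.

Per-block:
  b0: {d,u} / ∅
  b1: {u} / ∅
  b2: {d,r,z} / ∅
  b3: {r,z} / ∅
  b4: {u,z} / {z}
  b5: {r} / ∅
  b6: {d} / {d,u}

Live sets:
  b0: in=∅ out={d}
  b1: in={d} out={d,u}
  b2: in={u} out={d,u}
  b3: in={d,u} out={d,u,z}
  b4: in={d,z} out={d,u}
  b5: in={d,u} out={d,u}
  b6: in={d,u} out={d,u}

live-out(b0) = ["d"]

Answer: ["d"]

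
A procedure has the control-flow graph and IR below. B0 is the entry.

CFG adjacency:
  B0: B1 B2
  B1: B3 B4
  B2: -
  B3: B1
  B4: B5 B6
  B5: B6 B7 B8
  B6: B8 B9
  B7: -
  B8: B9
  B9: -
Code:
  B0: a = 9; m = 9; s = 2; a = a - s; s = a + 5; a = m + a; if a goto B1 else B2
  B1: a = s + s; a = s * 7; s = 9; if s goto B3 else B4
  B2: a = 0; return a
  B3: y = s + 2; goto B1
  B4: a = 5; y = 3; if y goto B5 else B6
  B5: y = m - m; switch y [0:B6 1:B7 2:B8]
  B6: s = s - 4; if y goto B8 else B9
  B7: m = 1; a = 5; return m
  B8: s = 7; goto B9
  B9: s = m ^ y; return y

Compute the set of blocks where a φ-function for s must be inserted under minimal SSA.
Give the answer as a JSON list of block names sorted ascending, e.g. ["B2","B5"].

Answer: ["B1", "B8", "B9"]

Working:
idom tree: B1←B0 B2←B0 B3←B1 B4←B1 B5←B4 B6←B4 B7←B5 B8←B4 B9←B4
Join-block Dom:
  B1: preds {B0,B3}: {B0} ∩ {B0,B1,B3} = {B0}; idom=B0
  B6: preds {B4,B5}: {B0,B1,B4} ∩ {B0,B1,B4,B5} = {B0,B1,B4}; idom=B4
  B8: preds {B5,B6}: {B0,B1,B4,B5} ∩ {B0,B1,B4,B6} = {B0,B1,B4}; idom=B4
  B9: preds {B6,B8}: {B0,B1,B4,B6} ∩ {B0,B1,B4,B8} = {B0,B1,B4}; idom=B4

Frontier:
  B1←B0: walk · to B0
  B1←B3: walk B3→B1 to B0
  B6←B4: walk · to B4
  B6←B5: walk B5 to B4
  B8←B5: walk B5 to B4
  B8←B6: walk B6 to B4
  B9←B6: walk B6 to B4
  B9←B8: walk B8 to B4
  B0 → ∅
  B1 → {B1}
  B2 → ∅
  B3 → {B1}
  B4 → ∅
  B5 → {B6,B8}
  B6 → {B8,B9}
  B7 → ∅
  B8 → {B9}
  B9 → ∅

φ for s: defs {B0,B1,B6,B8,B9}
  DF⁺ = {B1,B8,B9}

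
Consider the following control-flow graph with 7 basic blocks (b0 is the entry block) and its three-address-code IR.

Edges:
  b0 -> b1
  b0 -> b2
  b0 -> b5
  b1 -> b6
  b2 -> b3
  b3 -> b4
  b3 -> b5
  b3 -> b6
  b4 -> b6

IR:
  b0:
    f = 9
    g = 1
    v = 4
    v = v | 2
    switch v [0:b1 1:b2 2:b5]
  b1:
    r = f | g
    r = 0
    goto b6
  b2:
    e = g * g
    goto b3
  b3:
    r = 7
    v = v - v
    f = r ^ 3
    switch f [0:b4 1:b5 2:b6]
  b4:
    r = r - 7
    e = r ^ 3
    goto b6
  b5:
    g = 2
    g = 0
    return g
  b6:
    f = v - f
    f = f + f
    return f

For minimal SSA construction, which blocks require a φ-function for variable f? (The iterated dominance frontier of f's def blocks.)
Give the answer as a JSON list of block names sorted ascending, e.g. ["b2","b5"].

idom tree: b1←b0 b2←b0 b3←b2 b4←b3 b5←b0 b6←b0
Join-block Dom:
  b5: preds {b0,b3}: {b0} ∩ {b0,b2,b3} = {b0}; idom=b0
  b6: preds {b1,b3,b4}: {b0,b1} ∩ {b0,b2,b3} ∩ {b0,b2,b3,b4} = {b0}; idom=b0

DF walk-up:
  b5←b0: walk · to b0
  b5←b3: walk b3→b2 to b0
  b6←b1: walk b1 to b0
  b6←b3: walk b3→b2 to b0
  b6←b4: walk b4→b3→b2 to b0
  DF(b0)=∅
  DF(b1)={b6}
  DF(b2)={b5,b6}
  DF(b3)={b5,b6}
  DF(b4)={b6}
  DF(b5)=∅
  DF(b6)=∅

φ for f: defs {b0,b3,b6}
  DF⁺ = {b5,b6}

Answer: ["b5", "b6"]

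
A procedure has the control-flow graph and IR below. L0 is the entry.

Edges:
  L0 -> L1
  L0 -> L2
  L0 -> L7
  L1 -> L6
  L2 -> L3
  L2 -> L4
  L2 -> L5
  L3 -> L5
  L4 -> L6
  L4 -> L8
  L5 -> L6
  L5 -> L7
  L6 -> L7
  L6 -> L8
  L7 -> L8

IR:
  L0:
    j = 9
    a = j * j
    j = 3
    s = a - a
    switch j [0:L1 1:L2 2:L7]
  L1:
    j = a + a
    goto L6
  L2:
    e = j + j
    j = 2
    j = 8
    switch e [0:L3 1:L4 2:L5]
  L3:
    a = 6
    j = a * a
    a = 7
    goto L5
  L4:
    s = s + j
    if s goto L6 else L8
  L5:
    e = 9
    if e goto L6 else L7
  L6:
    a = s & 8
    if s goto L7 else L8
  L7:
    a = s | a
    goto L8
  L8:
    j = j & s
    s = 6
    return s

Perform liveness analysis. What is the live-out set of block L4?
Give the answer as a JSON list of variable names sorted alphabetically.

Answer: ["j", "s"]

Analysis:
def/use:
  L0: {a,j,s} / ∅
  L1: {j} / {a}
  L2: {e,j} / {j}
  L3: {a,j} / ∅
  L4: {s} / {j,s}
  L5: {e} / ∅
  L6: {a} / {s}
  L7: {a} / {a,s}
  L8: {j,s} / {j,s}

Backward fixpoint:
  live L0: ∅→{a,j,s}
  live L1: {a,s}→{j,s}
  live L2: {a,j,s}→{a,j,s}
  live L3: {s}→{a,j,s}
  live L4: {j,s}→{j,s}
  live L5: {a,j,s}→{a,j,s}
  live L6: {j,s}→{a,j,s}
  live L7: {a,j,s}→{j,s}
  live L8: {j,s}→∅

live-out(L4) = ["j", "s"]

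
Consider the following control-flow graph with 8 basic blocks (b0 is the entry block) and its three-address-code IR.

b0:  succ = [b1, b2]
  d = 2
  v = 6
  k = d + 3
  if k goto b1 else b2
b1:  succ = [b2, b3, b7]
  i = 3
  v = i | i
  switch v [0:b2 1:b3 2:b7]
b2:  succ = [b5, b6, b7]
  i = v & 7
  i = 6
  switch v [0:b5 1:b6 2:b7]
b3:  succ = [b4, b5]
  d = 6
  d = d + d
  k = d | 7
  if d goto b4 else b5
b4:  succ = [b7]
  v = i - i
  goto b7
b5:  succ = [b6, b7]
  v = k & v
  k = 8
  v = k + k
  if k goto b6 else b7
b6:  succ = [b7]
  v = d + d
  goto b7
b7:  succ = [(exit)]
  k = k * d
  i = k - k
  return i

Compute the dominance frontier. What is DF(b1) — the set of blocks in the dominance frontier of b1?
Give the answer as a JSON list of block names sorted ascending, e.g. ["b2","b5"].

idom tree: b1←b0 b2←b0 b3←b1 b4←b3 b5←b0 b6←b0 b7←b0
Dom∩ at merges:
  b2: preds {b0,b1}: {b0} ∩ {b0,b1} = {b0}; idom=b0
  b5: preds {b2,b3}: {b0,b2} ∩ {b0,b1,b3} = {b0}; idom=b0
  b6: preds {b2,b5}: {b0,b2} ∩ {b0,b5} = {b0}; idom=b0
  b7: preds {b1,b2,b4,b5,b6}: {b0,b1} ∩ {b0,b2} ∩ {b0,b1,b3,b4} ∩ {b0,b5} ∩ {b0,b6} = {b0}; idom=b0

DF walk-up:
  b2←b0: walk · to b0
  b2←b1: walk b1 to b0
  b5←b2: walk b2 to b0
  b5←b3: walk b3→b1 to b0
  b6←b2: walk b2 to b0
  b6←b5: walk b5 to b0
  b7←b1: walk b1 to b0
  b7←b2: walk b2 to b0
  b7←b4: walk b4→b3→b1 to b0
  b7←b5: walk b5 to b0
  b7←b6: walk b6 to b0
  DF(b0)=∅
  DF(b1)={b2,b5,b7}
  DF(b2)={b5,b6,b7}
  DF(b3)={b5,b7}
  DF(b4)={b7}
  DF(b5)={b6,b7}
  DF(b6)={b7}
  DF(b7)=∅

DF(b1) = ["b2", "b5", "b7"]

Answer: ["b2", "b5", "b7"]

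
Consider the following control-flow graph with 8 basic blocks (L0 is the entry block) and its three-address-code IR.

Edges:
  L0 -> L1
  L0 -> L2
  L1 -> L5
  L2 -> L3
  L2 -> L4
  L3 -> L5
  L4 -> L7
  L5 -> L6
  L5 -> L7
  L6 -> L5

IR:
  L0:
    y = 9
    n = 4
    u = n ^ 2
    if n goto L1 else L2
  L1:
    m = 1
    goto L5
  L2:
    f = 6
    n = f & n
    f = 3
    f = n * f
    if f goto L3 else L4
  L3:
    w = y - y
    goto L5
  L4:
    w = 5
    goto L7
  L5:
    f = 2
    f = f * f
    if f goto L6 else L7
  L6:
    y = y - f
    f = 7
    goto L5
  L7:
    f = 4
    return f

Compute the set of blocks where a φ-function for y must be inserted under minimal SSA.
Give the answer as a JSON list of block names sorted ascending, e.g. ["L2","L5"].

idom tree: L1←L0 L2←L0 L3←L2 L4←L2 L5←L0 L6←L5 L7←L0
Join-block Dom:
  L5: preds {L1,L3,L6}: {L0,L1} ∩ {L0,L2,L3} ∩ {L0,L5,L6} = {L0}; idom=L0
  L7: preds {L4,L5}: {L0,L2,L4} ∩ {L0,L5} = {L0}; idom=L0

Frontier:
  join L5 pred L1: L1 stop@L0
  join L5 pred L3: L3→L2 stop@L0
  join L5 pred L6: L6→L5 stop@L0
  join L7 pred L4: L4→L2 stop@L0
  join L7 pred L5: L5 stop@L0
  DF(L0)=∅
  DF(L1)={L5}
  DF(L2)={L5,L7}
  DF(L3)={L5}
  DF(L4)={L7}
  DF(L5)={L5,L7}
  DF(L6)={L5}
  DF(L7)=∅

φ for y: defs {L0,L6}
  DF⁺ = {L5,L7}

Answer: ["L5", "L7"]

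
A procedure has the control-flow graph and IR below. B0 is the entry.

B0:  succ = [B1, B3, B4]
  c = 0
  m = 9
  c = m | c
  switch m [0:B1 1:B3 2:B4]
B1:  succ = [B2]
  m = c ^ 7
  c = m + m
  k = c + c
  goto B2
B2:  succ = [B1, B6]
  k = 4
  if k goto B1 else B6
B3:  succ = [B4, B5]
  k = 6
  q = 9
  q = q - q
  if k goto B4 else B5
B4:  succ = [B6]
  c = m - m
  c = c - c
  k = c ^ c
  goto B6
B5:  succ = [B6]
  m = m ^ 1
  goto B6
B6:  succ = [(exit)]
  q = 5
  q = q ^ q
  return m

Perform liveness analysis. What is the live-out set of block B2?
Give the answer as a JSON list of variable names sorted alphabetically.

Answer: ["c", "m"]

Derivation:
Block summaries:
  B0: {c,m} / ∅
  B1: {c,k,m} / {c}
  B2: {k} / ∅
  B3: {k,q} / ∅
  B4: {c,k} / {m}
  B5: {m} / {m}
  B6: {q} / {m}

Live sets:
  live B0: ∅→{c,m}
  live B1: {c}→{c,m}
  live B2: {c,m}→{c,m}
  live B3: {m}→{m}
  live B4: {m}→{m}
  live B5: {m}→{m}
  live B6: {m}→∅

live-out(B2) = ["c", "m"]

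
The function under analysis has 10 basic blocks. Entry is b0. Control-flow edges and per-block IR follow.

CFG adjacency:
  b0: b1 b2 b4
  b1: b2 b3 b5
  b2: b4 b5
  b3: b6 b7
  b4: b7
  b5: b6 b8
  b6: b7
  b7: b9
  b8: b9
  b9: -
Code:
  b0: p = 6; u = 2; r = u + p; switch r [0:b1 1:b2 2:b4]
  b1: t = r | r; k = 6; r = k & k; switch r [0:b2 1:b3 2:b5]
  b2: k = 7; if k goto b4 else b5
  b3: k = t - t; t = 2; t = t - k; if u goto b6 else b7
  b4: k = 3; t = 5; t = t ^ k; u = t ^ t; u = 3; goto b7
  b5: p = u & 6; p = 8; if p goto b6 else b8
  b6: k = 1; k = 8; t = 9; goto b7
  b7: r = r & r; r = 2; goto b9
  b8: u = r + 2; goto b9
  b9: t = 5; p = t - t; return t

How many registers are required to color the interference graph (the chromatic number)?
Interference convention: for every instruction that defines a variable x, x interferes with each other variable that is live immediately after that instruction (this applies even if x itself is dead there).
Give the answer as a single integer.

def/use:
  b0: {p,r,u} / ∅
  b1: {k,r,t} / {r}
  b2: {k} / ∅
  b3: {k,t} / {t,u}
  b4: {k,t,u} / ∅
  b5: {p} / {u}
  b6: {k,t} / ∅
  b7: {r} / {r}
  b8: {u} / {r}
  b9: {p,t} / ∅

Liveness:
  live b0: ∅→{r,u}
  live b1: {r,u}→{r,t,u}
  live b2: {r,u}→{r,u}
  live b3: {r,t,u}→{r}
  live b4: {r}→{r}
  live b5: {r,u}→{r}
  live b6: {r}→{r}
  live b7: {r}→∅
  live b8: {r}→∅
  live b9: ∅→∅

Conflict graph:
  k: {r,t,u}
  p: {r,t,u}
  r: {k,p,t,u}
  t: {k,p,r,u}
  u: {k,p,r,t}

Registers:
  {k,r,t,u} pairwise interfere (4-clique) ⇒ χ ≥ 4
  assign k→R3 p→R3 r→R0 t→R1 u→R2 — no edge inside a register ⇒ χ ≤ 4
  χ = 4

Answer: 4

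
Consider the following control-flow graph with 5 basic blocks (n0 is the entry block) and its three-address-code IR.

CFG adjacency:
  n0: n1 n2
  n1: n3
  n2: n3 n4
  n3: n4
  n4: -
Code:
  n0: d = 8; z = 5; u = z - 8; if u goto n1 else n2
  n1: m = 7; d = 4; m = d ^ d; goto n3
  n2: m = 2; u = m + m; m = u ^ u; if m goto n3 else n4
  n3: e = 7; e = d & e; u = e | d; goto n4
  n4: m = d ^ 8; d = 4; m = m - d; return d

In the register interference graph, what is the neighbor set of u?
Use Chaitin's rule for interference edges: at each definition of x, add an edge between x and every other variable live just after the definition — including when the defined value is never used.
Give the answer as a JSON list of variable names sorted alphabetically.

Answer: ["d"]

Analysis:
Block summaries:
  n0: {d,u,z} / ∅
  n1: {d,m} / ∅
  n2: {m,u} / ∅
  n3: {e,u} / {d}
  n4: {d,m} / {d}

Backward fixpoint:
  n0 li=∅ lo={d}
  n1 li=∅ lo={d}
  n2 li={d} lo={d}
  n3 li={d} lo={d}
  n4 li={d} lo=∅

Conflict graph:
  d↔{e,m,u,z}
  e↔{d}
  m↔{d}
  u↔{d}
  z↔{d}

N(u) = ["d"]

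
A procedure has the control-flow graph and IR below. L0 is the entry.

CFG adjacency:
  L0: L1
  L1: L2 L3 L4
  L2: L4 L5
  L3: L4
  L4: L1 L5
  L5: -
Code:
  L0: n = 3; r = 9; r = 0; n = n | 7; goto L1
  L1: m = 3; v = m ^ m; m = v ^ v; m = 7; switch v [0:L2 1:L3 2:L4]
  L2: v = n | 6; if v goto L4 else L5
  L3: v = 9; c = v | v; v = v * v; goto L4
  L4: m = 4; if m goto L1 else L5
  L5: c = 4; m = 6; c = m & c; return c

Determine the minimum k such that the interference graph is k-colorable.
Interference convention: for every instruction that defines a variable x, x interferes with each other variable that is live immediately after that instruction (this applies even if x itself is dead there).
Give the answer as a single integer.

Block summaries:
  L0: {n,r} / ∅
  L1: {m,v} / ∅
  L2: {v} / {n}
  L3: {c,v} / ∅
  L4: {m} / ∅
  L5: {c,m} / ∅

Liveness:
  L0 li=∅ lo={n}
  L1 li={n} lo={n}
  L2 li={n} lo={n}
  L3 li={n} lo={n}
  L4 li={n} lo={n}
  L5 li=∅ lo=∅

Interfere edges:
  c — {m,n,v}
  m — {c,n,v}
  n — {c,m,r,v}
  r — {n}
  v — {c,m,n}

Colouring:
  {c,m,n,v} pairwise interfere (4-clique) ⇒ χ ≥ 4
  4-colouring: c0={n}  c1={c,r}  c2={m}  c3={v}
  χ = 4

Answer: 4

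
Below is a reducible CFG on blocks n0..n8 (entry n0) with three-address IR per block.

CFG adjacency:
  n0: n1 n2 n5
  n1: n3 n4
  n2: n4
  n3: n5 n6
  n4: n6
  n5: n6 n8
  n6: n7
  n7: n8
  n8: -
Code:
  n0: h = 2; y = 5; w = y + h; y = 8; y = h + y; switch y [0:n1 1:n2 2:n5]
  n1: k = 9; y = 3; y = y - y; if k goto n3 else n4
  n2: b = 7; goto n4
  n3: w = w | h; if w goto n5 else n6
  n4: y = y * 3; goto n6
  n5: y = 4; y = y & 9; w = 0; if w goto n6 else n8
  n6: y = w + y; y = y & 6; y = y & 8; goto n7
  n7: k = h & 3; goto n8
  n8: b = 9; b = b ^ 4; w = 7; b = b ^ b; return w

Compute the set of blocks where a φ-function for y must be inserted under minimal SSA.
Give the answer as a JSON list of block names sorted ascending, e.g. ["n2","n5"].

idom tree: n1←n0 n2←n0 n3←n1 n4←n0 n5←n0 n6←n0 n7←n6 n8←n0
Dom at joins:
  n4: preds {n1,n2}: {n0,n1} ∩ {n0,n2} = {n0}; idom=n0
  n5: preds {n0,n3}: {n0} ∩ {n0,n1,n3} = {n0}; idom=n0
  n6: preds {n3,n4,n5}: {n0,n1,n3} ∩ {n0,n4} ∩ {n0,n5} = {n0}; idom=n0
  n8: preds {n5,n7}: {n0,n5} ∩ {n0,n6,n7} = {n0}; idom=n0

DF derivation:
  n4←n1: walk n1 to n0
  n4←n2: walk n2 to n0
  n5←n0: walk · to n0
  n5←n3: walk n3→n1 to n0
  n6←n3: walk n3→n1 to n0
  n6←n4: walk n4 to n0
  n6←n5: walk n5 to n0
  n8←n5: walk n5 to n0
  n8←n7: walk n7→n6 to n0
  DF(n0)=∅
  DF(n1)={n4,n5,n6}
  DF(n2)={n4}
  DF(n3)={n5,n6}
  DF(n4)={n6}
  DF(n5)={n6,n8}
  DF(n6)={n8}
  DF(n7)={n8}
  DF(n8)=∅

φ for y: defs {n0,n1,n4,n5,n6}
  DF⁺ = {n4,n5,n6,n8}

Answer: ["n4", "n5", "n6", "n8"]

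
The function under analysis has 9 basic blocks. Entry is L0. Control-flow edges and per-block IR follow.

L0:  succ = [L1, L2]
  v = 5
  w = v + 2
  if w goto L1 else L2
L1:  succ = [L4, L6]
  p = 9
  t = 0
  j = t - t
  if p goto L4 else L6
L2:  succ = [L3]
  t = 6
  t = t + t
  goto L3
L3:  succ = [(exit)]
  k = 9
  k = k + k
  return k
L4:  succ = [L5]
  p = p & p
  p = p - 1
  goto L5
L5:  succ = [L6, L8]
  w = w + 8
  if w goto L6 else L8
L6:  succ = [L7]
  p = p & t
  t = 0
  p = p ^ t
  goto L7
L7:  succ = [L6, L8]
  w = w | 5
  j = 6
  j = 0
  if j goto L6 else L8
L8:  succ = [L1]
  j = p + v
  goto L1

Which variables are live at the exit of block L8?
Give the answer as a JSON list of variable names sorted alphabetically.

def/use:
  L0: {v,w} / ∅
  L1: {j,p,t} / ∅
  L2: {t} / ∅
  L3: {k} / ∅
  L4: {p} / {p}
  L5: {w} / {w}
  L6: {p,t} / {p,t}
  L7: {j,w} / {w}
  L8: {j} / {p,v}

Live sets:
  L0: in=∅ out={v,w}
  L1: in={v,w} out={p,t,v,w}
  L2: in=∅ out=∅
  L3: in=∅ out=∅
  L4: in={p,t,v,w} out={p,t,v,w}
  L5: in={p,t,v,w} out={p,t,v,w}
  L6: in={p,t,v,w} out={p,t,v,w}
  L7: in={p,t,v,w} out={p,t,v,w}
  L8: in={p,v,w} out={v,w}

live-out(L8) = ["v", "w"]

Answer: ["v", "w"]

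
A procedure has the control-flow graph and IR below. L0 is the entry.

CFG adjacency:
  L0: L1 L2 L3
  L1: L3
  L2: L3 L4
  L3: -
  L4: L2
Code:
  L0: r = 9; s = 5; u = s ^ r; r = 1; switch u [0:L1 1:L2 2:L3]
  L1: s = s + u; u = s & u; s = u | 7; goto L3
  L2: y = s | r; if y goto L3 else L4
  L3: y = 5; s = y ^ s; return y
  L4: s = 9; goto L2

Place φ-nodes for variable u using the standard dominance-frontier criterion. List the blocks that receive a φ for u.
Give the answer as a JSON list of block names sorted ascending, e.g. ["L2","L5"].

idom tree: L1←L0 L2←L0 L3←L0 L4←L2
Dom∩ at merges:
  L2: preds {L0,L4}: {L0} ∩ {L0,L2,L4} = {L0}; idom=L0
  L3: preds {L0,L1,L2}: {L0} ∩ {L0,L1} ∩ {L0,L2} = {L0}; idom=L0

Frontier:
  join L2 pred L0: · stop@L0
  join L2 pred L4: L4→L2 stop@L0
  join L3 pred L0: · stop@L0
  join L3 pred L1: L1 stop@L0
  join L3 pred L2: L2 stop@L0
  DF(L0)=∅
  DF(L1)={L3}
  DF(L2)={L2,L3}
  DF(L3)=∅
  DF(L4)={L2}

φ for u: defs {L0,L1}
  DF⁺ = {L3}

Answer: ["L3"]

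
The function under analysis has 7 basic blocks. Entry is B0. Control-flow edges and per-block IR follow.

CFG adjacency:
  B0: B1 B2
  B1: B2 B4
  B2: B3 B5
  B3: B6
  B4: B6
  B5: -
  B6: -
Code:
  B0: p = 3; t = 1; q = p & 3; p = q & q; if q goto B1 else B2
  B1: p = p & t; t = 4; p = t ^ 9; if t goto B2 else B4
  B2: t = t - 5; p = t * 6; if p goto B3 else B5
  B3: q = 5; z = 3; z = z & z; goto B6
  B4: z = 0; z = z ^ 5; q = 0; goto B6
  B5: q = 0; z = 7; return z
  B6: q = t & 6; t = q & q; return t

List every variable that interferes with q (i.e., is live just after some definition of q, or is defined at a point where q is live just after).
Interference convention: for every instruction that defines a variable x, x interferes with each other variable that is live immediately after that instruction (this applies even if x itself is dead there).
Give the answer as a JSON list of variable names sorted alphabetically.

Answer: ["p", "t"]

Working:
Block summaries:
  B0: def={p,q,t} ue=∅
  B1: def={p,t} ue={p,t}
  B2: def={p,t} ue={t}
  B3: def={q,z} ue=∅
  B4: def={q,z} ue=∅
  B5: def={q,z} ue=∅
  B6: def={q,t} ue={t}

Live sets:
  B0 li=∅ lo={p,t}
  B1 li={p,t} lo={t}
  B2 li={t} lo={t}
  B3 li={t} lo={t}
  B4 li={t} lo={t}
  B5 li=∅ lo=∅
  B6 li={t} lo=∅

Interference:
  p↔{q,t}
  q↔{p,t}
  t↔{p,q,z}
  z↔{t}

N(q) = ["p", "t"]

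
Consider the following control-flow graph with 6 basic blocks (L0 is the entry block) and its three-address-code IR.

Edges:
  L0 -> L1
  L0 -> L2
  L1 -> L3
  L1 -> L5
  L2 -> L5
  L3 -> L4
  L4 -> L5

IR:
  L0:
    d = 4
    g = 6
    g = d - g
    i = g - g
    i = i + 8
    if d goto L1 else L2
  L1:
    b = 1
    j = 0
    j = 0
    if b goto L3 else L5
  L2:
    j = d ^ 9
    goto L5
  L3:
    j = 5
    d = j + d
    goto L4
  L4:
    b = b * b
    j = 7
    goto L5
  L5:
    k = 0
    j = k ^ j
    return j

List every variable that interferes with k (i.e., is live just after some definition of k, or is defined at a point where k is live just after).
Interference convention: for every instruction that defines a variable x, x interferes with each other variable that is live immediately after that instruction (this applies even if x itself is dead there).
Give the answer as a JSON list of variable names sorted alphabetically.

def/use:
  L0: def={d,g,i} ue=∅
  L1: def={b,j} ue=∅
  L2: def={j} ue={d}
  L3: def={d,j} ue={d}
  L4: def={b,j} ue={b}
  L5: def={j,k} ue={j}

Live sets:
  live L0: ∅→{d}
  live L1: {d}→{b,d,j}
  live L2: {d}→{j}
  live L3: {b,d}→{b}
  live L4: {b}→{j}
  live L5: {j}→∅

Interfere edges:
  b — {d,j}
  d — {b,g,i,j}
  g — {d}
  i — {d}
  j — {b,d,k}
  k — {j}

N(k) = ["j"]

Answer: ["j"]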